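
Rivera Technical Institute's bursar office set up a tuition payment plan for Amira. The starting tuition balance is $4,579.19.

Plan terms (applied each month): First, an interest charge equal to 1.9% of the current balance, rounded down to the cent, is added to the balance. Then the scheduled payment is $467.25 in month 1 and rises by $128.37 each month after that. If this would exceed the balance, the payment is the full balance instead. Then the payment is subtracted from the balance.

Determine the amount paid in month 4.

Month 1: $4,579.19 +$87.00 interest = $4,666.19; pay $467.25 → $4,198.94
Month 2: $4,198.94 +$79.77 interest = $4,278.71; pay $595.62 → $3,683.09
Month 3: $3,683.09 +$69.97 interest = $3,753.06; pay $723.99 → $3,029.07
Month 4: $3,029.07 +$57.55 interest = $3,086.62; pay $852.36 → $2,234.26

$852.36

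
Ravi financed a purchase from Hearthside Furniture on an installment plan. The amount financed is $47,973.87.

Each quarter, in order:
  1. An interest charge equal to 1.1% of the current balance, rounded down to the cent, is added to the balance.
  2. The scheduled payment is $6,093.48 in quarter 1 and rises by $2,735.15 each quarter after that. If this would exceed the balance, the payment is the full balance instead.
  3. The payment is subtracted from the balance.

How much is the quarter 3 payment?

Quarter 1: $47,973.87 +$527.71 interest = $48,501.58; pay $6,093.48 → $42,408.10
Quarter 2: $42,408.10 +$466.48 interest = $42,874.58; pay $8,828.63 → $34,045.95
Quarter 3: $34,045.95 +$374.50 interest = $34,420.45; pay $11,563.78 → $22,856.67

$11,563.78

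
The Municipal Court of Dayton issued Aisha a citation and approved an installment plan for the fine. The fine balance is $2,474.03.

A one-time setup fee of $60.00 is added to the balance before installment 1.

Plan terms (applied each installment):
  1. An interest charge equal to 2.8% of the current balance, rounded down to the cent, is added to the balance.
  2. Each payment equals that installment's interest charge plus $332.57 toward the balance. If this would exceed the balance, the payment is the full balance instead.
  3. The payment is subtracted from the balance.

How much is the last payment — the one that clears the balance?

$211.80

Installment 1: opening $2,534.03; interest $70.95 → $2,604.98; payment $403.52; balance $2,201.46
Installment 2: opening $2,201.46; interest $61.64 → $2,263.10; payment $394.21; balance $1,868.89
Installment 3: opening $1,868.89; interest $52.32 → $1,921.21; payment $384.89; balance $1,536.32
Installment 4: opening $1,536.32; interest $43.01 → $1,579.33; payment $375.58; balance $1,203.75
Installment 5: opening $1,203.75; interest $33.70 → $1,237.45; payment $366.27; balance $871.18
Installment 6: opening $871.18; interest $24.39 → $895.57; payment $356.96; balance $538.61
Installment 7: opening $538.61; interest $15.08 → $553.69; payment $347.65; balance $206.04
Installment 8: opening $206.04; interest $5.76 → $211.80; payment $211.80; balance $0.00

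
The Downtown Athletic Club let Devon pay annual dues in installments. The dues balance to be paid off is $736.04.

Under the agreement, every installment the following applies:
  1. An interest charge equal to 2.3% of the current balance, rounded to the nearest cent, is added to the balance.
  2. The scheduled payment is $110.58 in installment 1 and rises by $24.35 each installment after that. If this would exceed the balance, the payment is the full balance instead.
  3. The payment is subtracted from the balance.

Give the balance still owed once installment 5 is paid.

$0.00

# | Opening | Interest | Payment | End bal
1 | $736.04 | $16.93 | $110.58 | $642.39
2 | $642.39 | $14.77 | $134.93 | $522.23
3 | $522.23 | $12.01 | $159.28 | $374.96
4 | $374.96 | $8.62 | $183.63 | $199.95
5 | $199.95 | $4.60 | $204.55 | $0.00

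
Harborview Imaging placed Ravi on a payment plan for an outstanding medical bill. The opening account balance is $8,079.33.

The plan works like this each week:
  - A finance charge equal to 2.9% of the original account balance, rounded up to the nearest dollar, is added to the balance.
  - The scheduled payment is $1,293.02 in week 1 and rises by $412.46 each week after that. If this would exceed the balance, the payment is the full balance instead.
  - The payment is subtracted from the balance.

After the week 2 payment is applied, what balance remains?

Week 1: $8,079.33 +$235.00 interest = $8,314.33; pay $1,293.02 → $7,021.31
Week 2: $7,021.31 +$235.00 interest = $7,256.31; pay $1,705.48 → $5,550.83

$5,550.83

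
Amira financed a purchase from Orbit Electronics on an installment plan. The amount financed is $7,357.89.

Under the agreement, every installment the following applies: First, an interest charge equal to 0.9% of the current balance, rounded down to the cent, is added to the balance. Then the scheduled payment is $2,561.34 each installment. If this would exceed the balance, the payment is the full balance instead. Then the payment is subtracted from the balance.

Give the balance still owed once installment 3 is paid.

$0.00

Installment 1: opening $7,357.89; interest $66.22 → $7,424.11; payment $2,561.34; balance $4,862.77
Installment 2: opening $4,862.77; interest $43.76 → $4,906.53; payment $2,561.34; balance $2,345.19
Installment 3: opening $2,345.19; interest $21.10 → $2,366.29; payment $2,366.29; balance $0.00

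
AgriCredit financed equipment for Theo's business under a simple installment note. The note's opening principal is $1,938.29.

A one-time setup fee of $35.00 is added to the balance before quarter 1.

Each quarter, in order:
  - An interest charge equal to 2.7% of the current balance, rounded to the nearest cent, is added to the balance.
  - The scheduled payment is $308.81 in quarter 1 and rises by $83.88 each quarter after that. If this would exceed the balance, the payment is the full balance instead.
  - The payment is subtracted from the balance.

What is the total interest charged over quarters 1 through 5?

$172.56

# | Opening | Interest | Payment | End bal
1 | $1,973.29 | $53.28 | $308.81 | $1,717.76
2 | $1,717.76 | $46.38 | $392.69 | $1,371.45
3 | $1,371.45 | $37.03 | $476.57 | $931.91
4 | $931.91 | $25.16 | $560.45 | $396.62
5 | $396.62 | $10.71 | $407.33 | $0.00
Total interest: $53.28 + $46.38 + $37.03 + $25.16 + $10.71 = $172.56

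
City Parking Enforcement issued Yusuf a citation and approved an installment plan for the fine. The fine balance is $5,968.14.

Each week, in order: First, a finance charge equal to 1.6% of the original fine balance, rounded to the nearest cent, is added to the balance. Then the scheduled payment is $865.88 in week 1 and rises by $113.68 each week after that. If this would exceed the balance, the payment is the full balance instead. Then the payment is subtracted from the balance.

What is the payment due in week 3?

Week 1: opening $5,968.14; interest $95.49 → $6,063.63; payment $865.88; balance $5,197.75
Week 2: opening $5,197.75; interest $95.49 → $5,293.24; payment $979.56; balance $4,313.68
Week 3: opening $4,313.68; interest $95.49 → $4,409.17; payment $1,093.24; balance $3,315.93

$1,093.24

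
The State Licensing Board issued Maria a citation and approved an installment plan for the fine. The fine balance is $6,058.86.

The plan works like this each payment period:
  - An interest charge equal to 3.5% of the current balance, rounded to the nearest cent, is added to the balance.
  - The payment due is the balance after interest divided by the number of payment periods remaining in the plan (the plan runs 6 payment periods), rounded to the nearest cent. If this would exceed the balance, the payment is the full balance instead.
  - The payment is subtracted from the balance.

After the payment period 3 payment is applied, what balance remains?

$3,358.78

Payment period 1: $6,058.86 +$212.06 interest = $6,270.92; pay $1,045.15 → $5,225.77
Payment period 2: $5,225.77 +$182.90 interest = $5,408.67; pay $1,081.73 → $4,326.94
Payment period 3: $4,326.94 +$151.44 interest = $4,478.38; pay $1,119.60 → $3,358.78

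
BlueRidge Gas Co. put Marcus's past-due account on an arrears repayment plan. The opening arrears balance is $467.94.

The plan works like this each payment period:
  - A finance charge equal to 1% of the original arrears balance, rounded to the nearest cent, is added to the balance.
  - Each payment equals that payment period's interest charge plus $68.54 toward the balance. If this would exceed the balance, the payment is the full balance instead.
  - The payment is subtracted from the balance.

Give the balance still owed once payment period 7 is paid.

# | Opening | Interest | Payment | End bal
1 | $467.94 | $4.68 | $73.22 | $399.40
2 | $399.40 | $4.68 | $73.22 | $330.86
3 | $330.86 | $4.68 | $73.22 | $262.32
4 | $262.32 | $4.68 | $73.22 | $193.78
5 | $193.78 | $4.68 | $73.22 | $125.24
6 | $125.24 | $4.68 | $73.22 | $56.70
7 | $56.70 | $4.68 | $61.38 | $0.00

$0.00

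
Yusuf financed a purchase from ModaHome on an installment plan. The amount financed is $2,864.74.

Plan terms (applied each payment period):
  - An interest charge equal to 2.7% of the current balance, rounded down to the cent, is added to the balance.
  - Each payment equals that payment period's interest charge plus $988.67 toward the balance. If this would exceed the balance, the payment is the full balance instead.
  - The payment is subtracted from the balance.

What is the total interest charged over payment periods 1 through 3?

$151.94

# | Opening | Interest | Payment | End bal
1 | $2,864.74 | $77.34 | $1,066.01 | $1,876.07
2 | $1,876.07 | $50.65 | $1,039.32 | $887.40
3 | $887.40 | $23.95 | $911.35 | $0.00
Total interest: $77.34 + $50.65 + $23.95 = $151.94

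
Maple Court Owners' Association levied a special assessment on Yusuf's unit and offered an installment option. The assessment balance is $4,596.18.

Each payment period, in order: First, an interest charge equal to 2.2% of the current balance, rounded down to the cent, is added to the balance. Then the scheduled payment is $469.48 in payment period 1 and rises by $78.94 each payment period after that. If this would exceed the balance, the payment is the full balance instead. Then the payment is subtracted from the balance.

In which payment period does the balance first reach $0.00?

Payment period 1: $4,596.18 +$101.11 interest = $4,697.29; pay $469.48 → $4,227.81
Payment period 2: $4,227.81 +$93.01 interest = $4,320.82; pay $548.42 → $3,772.40
Payment period 3: $3,772.40 +$82.99 interest = $3,855.39; pay $627.36 → $3,228.03
Payment period 4: $3,228.03 +$71.01 interest = $3,299.04; pay $706.30 → $2,592.74
Payment period 5: $2,592.74 +$57.04 interest = $2,649.78; pay $785.24 → $1,864.54
Payment period 6: $1,864.54 +$41.01 interest = $1,905.55; pay $864.18 → $1,041.37
Payment period 7: $1,041.37 +$22.91 interest = $1,064.28; pay $943.12 → $121.16
Payment period 8: $121.16 +$2.66 interest = $123.82; pay $123.82 → $0.00
Balance reaches $0.00 in payment period 8.

8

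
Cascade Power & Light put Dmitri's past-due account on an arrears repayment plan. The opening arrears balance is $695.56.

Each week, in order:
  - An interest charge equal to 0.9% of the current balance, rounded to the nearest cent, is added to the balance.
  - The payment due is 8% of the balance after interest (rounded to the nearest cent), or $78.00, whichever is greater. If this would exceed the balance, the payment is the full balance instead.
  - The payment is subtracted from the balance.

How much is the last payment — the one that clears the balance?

# | Opening | Interest | Payment | End bal
1 | $695.56 | $6.26 | $78.00 | $623.82
2 | $623.82 | $5.61 | $78.00 | $551.43
3 | $551.43 | $4.96 | $78.00 | $478.39
4 | $478.39 | $4.31 | $78.00 | $404.70
5 | $404.70 | $3.64 | $78.00 | $330.34
6 | $330.34 | $2.97 | $78.00 | $255.31
7 | $255.31 | $2.30 | $78.00 | $179.61
8 | $179.61 | $1.62 | $78.00 | $103.23
9 | $103.23 | $0.93 | $78.00 | $26.16
10 | $26.16 | $0.24 | $26.40 | $0.00

$26.40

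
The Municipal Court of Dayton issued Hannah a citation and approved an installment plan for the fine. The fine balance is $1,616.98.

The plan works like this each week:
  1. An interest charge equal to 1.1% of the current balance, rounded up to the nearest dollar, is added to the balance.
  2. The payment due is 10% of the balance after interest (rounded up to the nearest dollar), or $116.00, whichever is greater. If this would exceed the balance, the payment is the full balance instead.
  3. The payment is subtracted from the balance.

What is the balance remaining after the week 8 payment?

$687.98

Week 1: opening $1,616.98; interest $18.00 → $1,634.98; payment $164.00; balance $1,470.98
Week 2: opening $1,470.98; interest $17.00 → $1,487.98; payment $149.00; balance $1,338.98
Week 3: opening $1,338.98; interest $15.00 → $1,353.98; payment $136.00; balance $1,217.98
Week 4: opening $1,217.98; interest $14.00 → $1,231.98; payment $124.00; balance $1,107.98
Week 5: opening $1,107.98; interest $13.00 → $1,120.98; payment $116.00; balance $1,004.98
Week 6: opening $1,004.98; interest $12.00 → $1,016.98; payment $116.00; balance $900.98
Week 7: opening $900.98; interest $10.00 → $910.98; payment $116.00; balance $794.98
Week 8: opening $794.98; interest $9.00 → $803.98; payment $116.00; balance $687.98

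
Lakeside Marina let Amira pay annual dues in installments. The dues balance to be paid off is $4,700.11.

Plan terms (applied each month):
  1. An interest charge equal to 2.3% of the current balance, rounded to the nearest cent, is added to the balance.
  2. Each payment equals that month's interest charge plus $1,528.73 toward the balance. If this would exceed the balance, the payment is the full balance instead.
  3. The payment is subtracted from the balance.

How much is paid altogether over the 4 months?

Month 1: $4,700.11 +$108.10 interest = $4,808.21; pay $1,636.83 → $3,171.38
Month 2: $3,171.38 +$72.94 interest = $3,244.32; pay $1,601.67 → $1,642.65
Month 3: $1,642.65 +$37.78 interest = $1,680.43; pay $1,566.51 → $113.92
Month 4: $113.92 +$2.62 interest = $116.54; pay $116.54 → $0.00
Total paid: $4,921.55

$4,921.55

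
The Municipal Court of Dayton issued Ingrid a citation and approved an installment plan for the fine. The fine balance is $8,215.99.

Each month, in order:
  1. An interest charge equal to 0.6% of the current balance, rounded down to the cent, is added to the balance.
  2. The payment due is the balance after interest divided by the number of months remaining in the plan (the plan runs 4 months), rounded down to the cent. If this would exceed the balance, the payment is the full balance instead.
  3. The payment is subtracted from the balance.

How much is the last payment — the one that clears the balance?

$2,103.73

Month 1: $8,215.99 +$49.29 interest = $8,265.28; pay $2,066.32 → $6,198.96
Month 2: $6,198.96 +$37.19 interest = $6,236.15; pay $2,078.71 → $4,157.44
Month 3: $4,157.44 +$24.94 interest = $4,182.38; pay $2,091.19 → $2,091.19
Month 4: $2,091.19 +$12.54 interest = $2,103.73; pay $2,103.73 → $0.00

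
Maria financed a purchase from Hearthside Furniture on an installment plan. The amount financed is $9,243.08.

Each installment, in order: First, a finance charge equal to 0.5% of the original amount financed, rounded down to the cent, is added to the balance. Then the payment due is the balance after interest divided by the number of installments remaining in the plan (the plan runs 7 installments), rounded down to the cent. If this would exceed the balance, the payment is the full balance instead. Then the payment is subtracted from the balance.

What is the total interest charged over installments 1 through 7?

$323.47

Installment 1: $9,243.08 +$46.21 interest = $9,289.29; pay $1,327.04 → $7,962.25
Installment 2: $7,962.25 +$46.21 interest = $8,008.46; pay $1,334.74 → $6,673.72
Installment 3: $6,673.72 +$46.21 interest = $6,719.93; pay $1,343.98 → $5,375.95
Installment 4: $5,375.95 +$46.21 interest = $5,422.16; pay $1,355.54 → $4,066.62
Installment 5: $4,066.62 +$46.21 interest = $4,112.83; pay $1,370.94 → $2,741.89
Installment 6: $2,741.89 +$46.21 interest = $2,788.10; pay $1,394.05 → $1,394.05
Installment 7: $1,394.05 +$46.21 interest = $1,440.26; pay $1,440.26 → $0.00
Total interest: $46.21 + $46.21 + $46.21 + $46.21 + $46.21 + $46.21 + $46.21 = $323.47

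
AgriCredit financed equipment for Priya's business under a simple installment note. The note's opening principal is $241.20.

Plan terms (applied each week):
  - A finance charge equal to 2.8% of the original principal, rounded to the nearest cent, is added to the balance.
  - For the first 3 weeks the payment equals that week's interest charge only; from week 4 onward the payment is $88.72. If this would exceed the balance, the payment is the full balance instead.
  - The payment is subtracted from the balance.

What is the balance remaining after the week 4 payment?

Week 1: $241.20 +$6.75 interest = $247.95; pay $6.75 → $241.20
Week 2: $241.20 +$6.75 interest = $247.95; pay $6.75 → $241.20
Week 3: $241.20 +$6.75 interest = $247.95; pay $6.75 → $241.20
Week 4: $241.20 +$6.75 interest = $247.95; pay $88.72 → $159.23

$159.23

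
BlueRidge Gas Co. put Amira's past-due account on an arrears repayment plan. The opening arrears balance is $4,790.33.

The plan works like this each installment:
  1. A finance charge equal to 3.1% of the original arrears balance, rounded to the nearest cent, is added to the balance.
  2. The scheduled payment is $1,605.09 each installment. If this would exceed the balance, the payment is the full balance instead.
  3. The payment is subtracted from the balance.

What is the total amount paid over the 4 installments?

Installment 1: opening $4,790.33; interest $148.50 → $4,938.83; payment $1,605.09; balance $3,333.74
Installment 2: opening $3,333.74; interest $148.50 → $3,482.24; payment $1,605.09; balance $1,877.15
Installment 3: opening $1,877.15; interest $148.50 → $2,025.65; payment $1,605.09; balance $420.56
Installment 4: opening $420.56; interest $148.50 → $569.06; payment $569.06; balance $0.00
Total paid: $5,384.33

$5,384.33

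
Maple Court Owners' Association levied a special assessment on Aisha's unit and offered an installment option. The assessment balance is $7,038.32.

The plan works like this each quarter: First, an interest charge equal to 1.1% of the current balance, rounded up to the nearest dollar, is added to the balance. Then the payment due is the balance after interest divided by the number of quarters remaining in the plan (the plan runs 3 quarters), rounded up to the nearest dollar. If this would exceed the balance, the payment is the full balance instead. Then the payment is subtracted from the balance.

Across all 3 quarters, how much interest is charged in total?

Quarter 1: opening $7,038.32; interest $78.00 → $7,116.32; payment $2,373.00; balance $4,743.32
Quarter 2: opening $4,743.32; interest $53.00 → $4,796.32; payment $2,399.00; balance $2,397.32
Quarter 3: opening $2,397.32; interest $27.00 → $2,424.32; payment $2,424.32; balance $0.00
Total interest: $78.00 + $53.00 + $27.00 = $158.00

$158.00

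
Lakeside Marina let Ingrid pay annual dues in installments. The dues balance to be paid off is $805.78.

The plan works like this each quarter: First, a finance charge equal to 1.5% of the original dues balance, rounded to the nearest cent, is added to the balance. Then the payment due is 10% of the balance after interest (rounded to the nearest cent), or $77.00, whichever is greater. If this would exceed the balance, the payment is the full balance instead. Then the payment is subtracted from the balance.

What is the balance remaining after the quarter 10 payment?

# | Opening | Interest | Payment | End bal
1 | $805.78 | $12.09 | $81.79 | $736.08
2 | $736.08 | $12.09 | $77.00 | $671.17
3 | $671.17 | $12.09 | $77.00 | $606.26
4 | $606.26 | $12.09 | $77.00 | $541.35
5 | $541.35 | $12.09 | $77.00 | $476.44
6 | $476.44 | $12.09 | $77.00 | $411.53
7 | $411.53 | $12.09 | $77.00 | $346.62
8 | $346.62 | $12.09 | $77.00 | $281.71
9 | $281.71 | $12.09 | $77.00 | $216.80
10 | $216.80 | $12.09 | $77.00 | $151.89

$151.89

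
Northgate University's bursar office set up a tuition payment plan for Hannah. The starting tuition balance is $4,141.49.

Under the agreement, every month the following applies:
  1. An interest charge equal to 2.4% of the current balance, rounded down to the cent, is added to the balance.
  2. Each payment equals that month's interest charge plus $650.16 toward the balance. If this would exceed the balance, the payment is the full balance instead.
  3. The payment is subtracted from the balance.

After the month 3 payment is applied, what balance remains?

Month 1: opening $4,141.49; interest $99.39 → $4,240.88; payment $749.55; balance $3,491.33
Month 2: opening $3,491.33; interest $83.79 → $3,575.12; payment $733.95; balance $2,841.17
Month 3: opening $2,841.17; interest $68.18 → $2,909.35; payment $718.34; balance $2,191.01

$2,191.01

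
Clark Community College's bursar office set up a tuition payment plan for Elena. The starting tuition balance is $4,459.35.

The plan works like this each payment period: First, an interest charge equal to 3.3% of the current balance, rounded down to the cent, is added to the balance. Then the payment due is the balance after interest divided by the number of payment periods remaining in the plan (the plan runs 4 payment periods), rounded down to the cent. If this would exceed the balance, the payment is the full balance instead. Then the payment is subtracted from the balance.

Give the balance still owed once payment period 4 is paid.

Payment period 1: $4,459.35 +$147.15 interest = $4,606.50; pay $1,151.62 → $3,454.88
Payment period 2: $3,454.88 +$114.01 interest = $3,568.89; pay $1,189.63 → $2,379.26
Payment period 3: $2,379.26 +$78.51 interest = $2,457.77; pay $1,228.88 → $1,228.89
Payment period 4: $1,228.89 +$40.55 interest = $1,269.44; pay $1,269.44 → $0.00

$0.00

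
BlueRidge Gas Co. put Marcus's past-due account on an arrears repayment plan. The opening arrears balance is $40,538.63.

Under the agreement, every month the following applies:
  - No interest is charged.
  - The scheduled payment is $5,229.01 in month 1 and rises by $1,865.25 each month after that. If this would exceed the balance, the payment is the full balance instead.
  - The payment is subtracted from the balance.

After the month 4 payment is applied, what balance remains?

$8,431.09

Month 1: opening $40,538.63; payment $5,229.01; balance $35,309.62
Month 2: opening $35,309.62; payment $7,094.26; balance $28,215.36
Month 3: opening $28,215.36; payment $8,959.51; balance $19,255.85
Month 4: opening $19,255.85; payment $10,824.76; balance $8,431.09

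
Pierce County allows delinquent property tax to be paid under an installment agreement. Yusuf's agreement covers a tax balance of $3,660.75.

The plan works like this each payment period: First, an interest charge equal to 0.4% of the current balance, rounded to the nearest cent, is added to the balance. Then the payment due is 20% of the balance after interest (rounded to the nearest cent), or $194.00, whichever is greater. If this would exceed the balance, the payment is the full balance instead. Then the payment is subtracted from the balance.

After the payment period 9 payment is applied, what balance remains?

$407.01

# | Opening | Interest | Payment | End bal
1 | $3,660.75 | $14.64 | $735.08 | $2,940.31
2 | $2,940.31 | $11.76 | $590.41 | $2,361.66
3 | $2,361.66 | $9.45 | $474.22 | $1,896.89
4 | $1,896.89 | $7.59 | $380.90 | $1,523.58
5 | $1,523.58 | $6.09 | $305.93 | $1,223.74
6 | $1,223.74 | $4.89 | $245.73 | $982.90
7 | $982.90 | $3.93 | $197.37 | $789.46
8 | $789.46 | $3.16 | $194.00 | $598.62
9 | $598.62 | $2.39 | $194.00 | $407.01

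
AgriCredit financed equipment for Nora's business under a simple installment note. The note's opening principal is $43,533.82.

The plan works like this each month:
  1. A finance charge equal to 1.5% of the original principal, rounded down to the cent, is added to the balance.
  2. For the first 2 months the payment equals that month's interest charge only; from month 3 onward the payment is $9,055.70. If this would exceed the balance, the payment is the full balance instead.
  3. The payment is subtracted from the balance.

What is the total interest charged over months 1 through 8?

$5,224.00

Month 1: opening $43,533.82; interest $653.00 → $44,186.82; payment $653.00; balance $43,533.82
Month 2: opening $43,533.82; interest $653.00 → $44,186.82; payment $653.00; balance $43,533.82
Month 3: opening $43,533.82; interest $653.00 → $44,186.82; payment $9,055.70; balance $35,131.12
Month 4: opening $35,131.12; interest $653.00 → $35,784.12; payment $9,055.70; balance $26,728.42
Month 5: opening $26,728.42; interest $653.00 → $27,381.42; payment $9,055.70; balance $18,325.72
Month 6: opening $18,325.72; interest $653.00 → $18,978.72; payment $9,055.70; balance $9,923.02
Month 7: opening $9,923.02; interest $653.00 → $10,576.02; payment $9,055.70; balance $1,520.32
Month 8: opening $1,520.32; interest $653.00 → $2,173.32; payment $2,173.32; balance $0.00
Total interest: $653.00 + $653.00 + $653.00 + $653.00 + $653.00 + $653.00 + $653.00 + $653.00 = $5,224.00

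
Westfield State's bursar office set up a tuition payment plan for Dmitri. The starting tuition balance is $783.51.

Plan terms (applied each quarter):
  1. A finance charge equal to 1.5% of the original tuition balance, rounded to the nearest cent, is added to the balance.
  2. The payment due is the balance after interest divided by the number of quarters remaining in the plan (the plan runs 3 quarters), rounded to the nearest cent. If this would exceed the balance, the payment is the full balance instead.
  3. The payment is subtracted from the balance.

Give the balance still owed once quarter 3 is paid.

$0.00

# | Opening | Interest | Payment | End bal
1 | $783.51 | $11.75 | $265.09 | $530.17
2 | $530.17 | $11.75 | $270.96 | $270.96
3 | $270.96 | $11.75 | $282.71 | $0.00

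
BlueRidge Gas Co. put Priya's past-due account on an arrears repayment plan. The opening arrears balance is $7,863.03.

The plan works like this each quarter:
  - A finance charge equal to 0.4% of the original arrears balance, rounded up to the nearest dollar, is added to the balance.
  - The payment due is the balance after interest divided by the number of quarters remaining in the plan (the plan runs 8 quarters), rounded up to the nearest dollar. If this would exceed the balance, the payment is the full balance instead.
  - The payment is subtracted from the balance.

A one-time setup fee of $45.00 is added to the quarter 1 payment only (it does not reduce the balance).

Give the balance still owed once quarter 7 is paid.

$1,036.03

Quarter 1: $7,863.03 +$32.00 interest = $7,895.03; pay $987.00 (+ $45.00 fee) → $6,908.03
Quarter 2: $6,908.03 +$32.00 interest = $6,940.03; pay $992.00 → $5,948.03
Quarter 3: $5,948.03 +$32.00 interest = $5,980.03; pay $997.00 → $4,983.03
Quarter 4: $4,983.03 +$32.00 interest = $5,015.03; pay $1,004.00 → $4,011.03
Quarter 5: $4,011.03 +$32.00 interest = $4,043.03; pay $1,011.00 → $3,032.03
Quarter 6: $3,032.03 +$32.00 interest = $3,064.03; pay $1,022.00 → $2,042.03
Quarter 7: $2,042.03 +$32.00 interest = $2,074.03; pay $1,038.00 → $1,036.03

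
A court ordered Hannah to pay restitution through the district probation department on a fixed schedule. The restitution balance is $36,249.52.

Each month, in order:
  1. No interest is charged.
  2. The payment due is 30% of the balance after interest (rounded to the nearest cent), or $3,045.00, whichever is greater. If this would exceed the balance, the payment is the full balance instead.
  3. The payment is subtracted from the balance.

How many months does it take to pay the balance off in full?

Month 1: $36,249.52 − $10,874.86 → $25,374.66
Month 2: $25,374.66 − $7,612.40 → $17,762.26
Month 3: $17,762.26 − $5,328.68 → $12,433.58
Month 4: $12,433.58 − $3,730.07 → $8,703.51
Month 5: $8,703.51 − $3,045.00 → $5,658.51
Month 6: $5,658.51 − $3,045.00 → $2,613.51
Month 7: $2,613.51 − $2,613.51 → $0.00
Balance reaches $0.00 in month 7.

7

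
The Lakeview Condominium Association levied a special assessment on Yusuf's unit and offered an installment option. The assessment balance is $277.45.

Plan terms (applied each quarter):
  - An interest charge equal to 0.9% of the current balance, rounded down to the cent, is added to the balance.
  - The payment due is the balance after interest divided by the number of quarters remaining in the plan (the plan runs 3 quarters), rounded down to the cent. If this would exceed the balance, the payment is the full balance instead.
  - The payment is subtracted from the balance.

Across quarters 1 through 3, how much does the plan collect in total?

Quarter 1: opening $277.45; interest $2.49 → $279.94; payment $93.31; balance $186.63
Quarter 2: opening $186.63; interest $1.67 → $188.30; payment $94.15; balance $94.15
Quarter 3: opening $94.15; interest $0.84 → $94.99; payment $94.99; balance $0.00
Total paid: $282.45

$282.45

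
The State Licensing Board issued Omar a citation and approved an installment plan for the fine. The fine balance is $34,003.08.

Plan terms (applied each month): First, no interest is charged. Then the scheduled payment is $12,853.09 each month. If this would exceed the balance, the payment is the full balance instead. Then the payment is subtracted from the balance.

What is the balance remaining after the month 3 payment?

Month 1: opening $34,003.08; payment $12,853.09; balance $21,149.99
Month 2: opening $21,149.99; payment $12,853.09; balance $8,296.90
Month 3: opening $8,296.90; payment $8,296.90; balance $0.00

$0.00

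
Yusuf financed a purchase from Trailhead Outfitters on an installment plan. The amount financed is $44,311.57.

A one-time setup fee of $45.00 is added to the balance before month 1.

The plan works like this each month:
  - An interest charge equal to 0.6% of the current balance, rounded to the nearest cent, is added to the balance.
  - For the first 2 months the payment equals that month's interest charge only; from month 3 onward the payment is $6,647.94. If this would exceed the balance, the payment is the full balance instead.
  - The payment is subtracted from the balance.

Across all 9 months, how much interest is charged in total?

$1,583.06

Month 1: opening $44,356.57; interest $266.14 → $44,622.71; payment $266.14; balance $44,356.57
Month 2: opening $44,356.57; interest $266.14 → $44,622.71; payment $266.14; balance $44,356.57
Month 3: opening $44,356.57; interest $266.14 → $44,622.71; payment $6,647.94; balance $37,974.77
Month 4: opening $37,974.77; interest $227.85 → $38,202.62; payment $6,647.94; balance $31,554.68
Month 5: opening $31,554.68; interest $189.33 → $31,744.01; payment $6,647.94; balance $25,096.07
Month 6: opening $25,096.07; interest $150.58 → $25,246.65; payment $6,647.94; balance $18,598.71
Month 7: opening $18,598.71; interest $111.59 → $18,710.30; payment $6,647.94; balance $12,062.36
Month 8: opening $12,062.36; interest $72.37 → $12,134.73; payment $6,647.94; balance $5,486.79
Month 9: opening $5,486.79; interest $32.92 → $5,519.71; payment $5,519.71; balance $0.00
Total interest: $266.14 + $266.14 + $266.14 + $227.85 + $189.33 + $150.58 + $111.59 + $72.37 + $32.92 = $1,583.06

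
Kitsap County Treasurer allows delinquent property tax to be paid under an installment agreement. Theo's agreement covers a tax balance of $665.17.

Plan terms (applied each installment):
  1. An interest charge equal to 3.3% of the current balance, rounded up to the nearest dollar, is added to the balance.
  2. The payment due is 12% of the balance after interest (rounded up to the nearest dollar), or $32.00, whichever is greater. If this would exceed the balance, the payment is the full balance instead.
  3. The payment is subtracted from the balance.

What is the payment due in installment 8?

$43.00

# | Opening | Interest | Payment | End bal
1 | $665.17 | $22.00 | $83.00 | $604.17
2 | $604.17 | $20.00 | $75.00 | $549.17
3 | $549.17 | $19.00 | $69.00 | $499.17
4 | $499.17 | $17.00 | $62.00 | $454.17
5 | $454.17 | $15.00 | $57.00 | $412.17
6 | $412.17 | $14.00 | $52.00 | $374.17
7 | $374.17 | $13.00 | $47.00 | $340.17
8 | $340.17 | $12.00 | $43.00 | $309.17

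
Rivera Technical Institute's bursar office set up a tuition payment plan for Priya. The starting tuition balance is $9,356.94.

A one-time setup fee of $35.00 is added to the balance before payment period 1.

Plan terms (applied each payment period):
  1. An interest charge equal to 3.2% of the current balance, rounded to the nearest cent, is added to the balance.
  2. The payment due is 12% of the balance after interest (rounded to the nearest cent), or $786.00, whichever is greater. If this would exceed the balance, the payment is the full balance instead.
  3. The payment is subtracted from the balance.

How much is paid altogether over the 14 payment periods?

$11,567.97

Payment period 1: opening $9,391.94; interest $300.54 → $9,692.48; payment $1,163.10; balance $8,529.38
Payment period 2: opening $8,529.38; interest $272.94 → $8,802.32; payment $1,056.28; balance $7,746.04
Payment period 3: opening $7,746.04; interest $247.87 → $7,993.91; payment $959.27; balance $7,034.64
Payment period 4: opening $7,034.64; interest $225.11 → $7,259.75; payment $871.17; balance $6,388.58
Payment period 5: opening $6,388.58; interest $204.43 → $6,593.01; payment $791.16; balance $5,801.85
Payment period 6: opening $5,801.85; interest $185.66 → $5,987.51; payment $786.00; balance $5,201.51
Payment period 7: opening $5,201.51; interest $166.45 → $5,367.96; payment $786.00; balance $4,581.96
Payment period 8: opening $4,581.96; interest $146.62 → $4,728.58; payment $786.00; balance $3,942.58
Payment period 9: opening $3,942.58; interest $126.16 → $4,068.74; payment $786.00; balance $3,282.74
Payment period 10: opening $3,282.74; interest $105.05 → $3,387.79; payment $786.00; balance $2,601.79
Payment period 11: opening $2,601.79; interest $83.26 → $2,685.05; payment $786.00; balance $1,899.05
Payment period 12: opening $1,899.05; interest $60.77 → $1,959.82; payment $786.00; balance $1,173.82
Payment period 13: opening $1,173.82; interest $37.56 → $1,211.38; payment $786.00; balance $425.38
Payment period 14: opening $425.38; interest $13.61 → $438.99; payment $438.99; balance $0.00
Total paid: $11,567.97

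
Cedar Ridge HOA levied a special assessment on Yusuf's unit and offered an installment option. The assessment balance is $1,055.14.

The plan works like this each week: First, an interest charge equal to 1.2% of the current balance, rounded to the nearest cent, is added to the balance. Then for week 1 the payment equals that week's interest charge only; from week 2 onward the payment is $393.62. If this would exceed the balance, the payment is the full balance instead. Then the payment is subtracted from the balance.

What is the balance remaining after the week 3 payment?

Week 1: opening $1,055.14; interest $12.66 → $1,067.80; payment $12.66; balance $1,055.14
Week 2: opening $1,055.14; interest $12.66 → $1,067.80; payment $393.62; balance $674.18
Week 3: opening $674.18; interest $8.09 → $682.27; payment $393.62; balance $288.65

$288.65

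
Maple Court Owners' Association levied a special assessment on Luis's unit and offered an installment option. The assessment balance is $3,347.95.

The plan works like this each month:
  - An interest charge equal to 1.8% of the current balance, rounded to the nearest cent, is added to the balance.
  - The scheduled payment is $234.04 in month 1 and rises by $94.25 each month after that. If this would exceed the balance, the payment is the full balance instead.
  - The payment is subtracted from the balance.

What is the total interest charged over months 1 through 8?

$294.12

Month 1: opening $3,347.95; interest $60.26 → $3,408.21; payment $234.04; balance $3,174.17
Month 2: opening $3,174.17; interest $57.14 → $3,231.31; payment $328.29; balance $2,903.02
Month 3: opening $2,903.02; interest $52.25 → $2,955.27; payment $422.54; balance $2,532.73
Month 4: opening $2,532.73; interest $45.59 → $2,578.32; payment $516.79; balance $2,061.53
Month 5: opening $2,061.53; interest $37.11 → $2,098.64; payment $611.04; balance $1,487.60
Month 6: opening $1,487.60; interest $26.78 → $1,514.38; payment $705.29; balance $809.09
Month 7: opening $809.09; interest $14.56 → $823.65; payment $799.54; balance $24.11
Month 8: opening $24.11; interest $0.43 → $24.54; payment $24.54; balance $0.00
Total interest: $60.26 + $57.14 + $52.25 + $45.59 + $37.11 + $26.78 + $14.56 + $0.43 = $294.12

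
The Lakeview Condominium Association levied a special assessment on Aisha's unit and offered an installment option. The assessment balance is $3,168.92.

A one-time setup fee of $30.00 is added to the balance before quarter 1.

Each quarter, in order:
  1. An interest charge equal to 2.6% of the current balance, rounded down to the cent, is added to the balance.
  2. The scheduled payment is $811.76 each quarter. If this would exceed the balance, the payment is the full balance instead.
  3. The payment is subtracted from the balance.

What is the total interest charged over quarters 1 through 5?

$221.42

# | Opening | Interest | Payment | End bal
1 | $3,198.92 | $83.17 | $811.76 | $2,470.33
2 | $2,470.33 | $64.22 | $811.76 | $1,722.79
3 | $1,722.79 | $44.79 | $811.76 | $955.82
4 | $955.82 | $24.85 | $811.76 | $168.91
5 | $168.91 | $4.39 | $173.30 | $0.00
Total interest: $83.17 + $64.22 + $44.79 + $24.85 + $4.39 = $221.42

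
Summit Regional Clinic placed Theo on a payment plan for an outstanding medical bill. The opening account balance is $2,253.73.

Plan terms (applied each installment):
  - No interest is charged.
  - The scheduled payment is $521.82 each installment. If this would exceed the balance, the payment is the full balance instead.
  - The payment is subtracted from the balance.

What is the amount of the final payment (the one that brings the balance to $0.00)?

Installment 1: opening $2,253.73; payment $521.82; balance $1,731.91
Installment 2: opening $1,731.91; payment $521.82; balance $1,210.09
Installment 3: opening $1,210.09; payment $521.82; balance $688.27
Installment 4: opening $688.27; payment $521.82; balance $166.45
Installment 5: opening $166.45; payment $166.45; balance $0.00

$166.45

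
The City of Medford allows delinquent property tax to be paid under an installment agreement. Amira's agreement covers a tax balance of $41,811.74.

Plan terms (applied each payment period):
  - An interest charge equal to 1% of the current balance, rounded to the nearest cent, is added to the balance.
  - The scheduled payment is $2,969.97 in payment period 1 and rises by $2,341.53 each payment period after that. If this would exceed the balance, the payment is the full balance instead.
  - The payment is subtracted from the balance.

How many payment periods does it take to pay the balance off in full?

Payment period 1: $41,811.74 +$418.12 interest = $42,229.86; pay $2,969.97 → $39,259.89
Payment period 2: $39,259.89 +$392.60 interest = $39,652.49; pay $5,311.50 → $34,340.99
Payment period 3: $34,340.99 +$343.41 interest = $34,684.40; pay $7,653.03 → $27,031.37
Payment period 4: $27,031.37 +$270.31 interest = $27,301.68; pay $9,994.56 → $17,307.12
Payment period 5: $17,307.12 +$173.07 interest = $17,480.19; pay $12,336.09 → $5,144.10
Payment period 6: $5,144.10 +$51.44 interest = $5,195.54; pay $5,195.54 → $0.00
Balance reaches $0.00 in payment period 6.

6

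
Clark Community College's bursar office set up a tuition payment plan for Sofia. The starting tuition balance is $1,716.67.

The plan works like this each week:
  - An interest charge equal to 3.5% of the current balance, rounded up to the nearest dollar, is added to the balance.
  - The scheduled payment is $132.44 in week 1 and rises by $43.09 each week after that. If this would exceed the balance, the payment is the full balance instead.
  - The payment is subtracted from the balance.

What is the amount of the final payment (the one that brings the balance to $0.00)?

$204.70

# | Opening | Interest | Payment | End bal
1 | $1,716.67 | $61.00 | $132.44 | $1,645.23
2 | $1,645.23 | $58.00 | $175.53 | $1,527.70
3 | $1,527.70 | $54.00 | $218.62 | $1,363.08
4 | $1,363.08 | $48.00 | $261.71 | $1,149.37
5 | $1,149.37 | $41.00 | $304.80 | $885.57
6 | $885.57 | $31.00 | $347.89 | $568.68
7 | $568.68 | $20.00 | $390.98 | $197.70
8 | $197.70 | $7.00 | $204.70 | $0.00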